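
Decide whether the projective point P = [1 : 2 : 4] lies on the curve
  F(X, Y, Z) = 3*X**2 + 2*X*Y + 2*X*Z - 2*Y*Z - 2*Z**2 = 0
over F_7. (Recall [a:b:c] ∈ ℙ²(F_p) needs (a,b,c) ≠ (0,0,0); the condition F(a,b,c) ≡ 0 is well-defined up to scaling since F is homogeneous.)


F(1,2,4) ≡ 2 (mod 7); P is NOT on the curve.

Evaluate F(1, 2, 4) term-by-term (mod 7).
  3*X**2 ↦ 3·1·1·1 = 3
  2*X*Y ↦ 2·1·2·1 = 4
  2*X*Z ↦ 2·1·1·4 = 8
  -2*Y*Z ↦ -2·1·2·4 = -16
  -2*Z**2 ↦ -2·1·1·16 = -32
Sum: F(1, 2, 4) = (3) + (4) + (8) + (-16) + (-32) = -33.
Reducing mod 7: -33 ≡ 2 (mod 7).
Since F(a, b, c) ≡ 2 ≠ 0 (mod 7), P does NOT lie on the curve.


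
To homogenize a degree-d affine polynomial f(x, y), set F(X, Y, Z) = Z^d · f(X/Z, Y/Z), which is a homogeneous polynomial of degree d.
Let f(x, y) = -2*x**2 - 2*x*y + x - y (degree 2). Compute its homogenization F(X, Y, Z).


F(X, Y, Z) = -2*X**2 - 2*X*Y + X*Z - Y*Z

deg(f) = 2.
Substitute x = X/Z, y = Y/Z into f, then multiply by Z^2.
  monomial -2·x^2·y^0 ↦ -2·X^2·Y^0·Z^0.
  monomial -2·x^1·y^1 ↦ -2·X^1·Y^1·Z^0.
  monomial 1·x^1·y^0 ↦ 1·X^1·Y^0·Z^1.
  monomial -1·x^0·y^1 ↦ -1·X^0·Y^1·Z^1.
Collecting: F(X, Y, Z) = -2*X**2 - 2*X*Y + X*Z - Y*Z.


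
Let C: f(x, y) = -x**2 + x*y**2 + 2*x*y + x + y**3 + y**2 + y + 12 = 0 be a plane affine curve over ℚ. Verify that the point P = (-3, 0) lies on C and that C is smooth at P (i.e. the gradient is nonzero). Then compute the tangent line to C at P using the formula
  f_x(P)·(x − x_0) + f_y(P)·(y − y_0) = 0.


Tangent line at P: 7*x - 5*y + 21 = 0.

Step 1: f(-3, 0) = 0, so P lies on C.
Step 2: partial derivatives
  f_x(x, y) = -2*x + y**2 + 2*y + 1, f_y(x, y) = 2*x*y + 2*x + 3*y**2 + 2*y + 1.
  f_x(P) = 7, f_y(P) = -5 (gradient nonzero, so P is smooth).
Step 3: tangent line at P: 7·(x − -3) + -5·(y − 0) = 0.
Expanding: 7*x - 5*y + 21 = 0.


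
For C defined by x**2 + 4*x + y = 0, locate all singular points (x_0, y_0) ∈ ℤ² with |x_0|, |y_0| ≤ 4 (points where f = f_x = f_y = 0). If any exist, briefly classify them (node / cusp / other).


No singular points in the scanned grid; C is smooth there.

Compute partial derivatives:
  f_x = 2*x + 4.
  f_y = 1.
f_y = 1 is a nonzero constant, so f_y never vanishes: no point (x, y) can satisfy f = f_x = f_y = 0. In particular no (x, y) ∈ {−4, ..., 4}² is singular; the curve is smooth.


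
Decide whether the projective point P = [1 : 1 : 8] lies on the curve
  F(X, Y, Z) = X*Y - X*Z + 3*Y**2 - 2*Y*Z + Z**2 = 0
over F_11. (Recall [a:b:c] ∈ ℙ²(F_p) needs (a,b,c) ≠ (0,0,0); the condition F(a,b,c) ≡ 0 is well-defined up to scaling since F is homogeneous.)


F(1,1,8) ≡ 0 (mod 11); P is on the curve.

Evaluate F(1, 1, 8) term-by-term (mod 11).
  X*Y ↦ 1·1·1·1 = 1
  -X*Z ↦ -1·1·1·8 = -8
  3*Y**2 ↦ 3·1·1·1 = 3
  -2*Y*Z ↦ -2·1·1·8 = -16
  Z**2 ↦ 1·1·1·64 = 64
Sum: F(1, 1, 8) = (1) + (-8) + (3) + (-16) + (64) = 44.
Reducing mod 11: 44 ≡ 0 (mod 11).
Since F(a, b, c) ≡ 0 (mod 11), P lies on the curve.


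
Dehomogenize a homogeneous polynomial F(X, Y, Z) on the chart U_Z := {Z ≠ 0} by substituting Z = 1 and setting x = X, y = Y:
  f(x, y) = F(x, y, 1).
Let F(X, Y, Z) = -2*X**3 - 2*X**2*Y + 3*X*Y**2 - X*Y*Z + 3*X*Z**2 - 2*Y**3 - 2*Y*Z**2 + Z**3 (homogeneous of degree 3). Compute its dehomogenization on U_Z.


f(x, y) = -2*x**3 - 2*x**2*y + 3*x*y**2 - x*y + 3*x - 2*y**3 - 2*y + 1

On U_Z we set Z = 1. Each monomial c·X^i·Y^j·Z^k in F becomes c·x^i·y^j·1^k = c·x^i·y^j.
Substituting Z = 1: F(X, Y, 1) = -2*x**3 - 2*x**2*y + 3*x*y**2 - x*y + 3*x - 2*y**3 - 2*y + 1.
Note: deg(f) ≤ deg(F) = 3; strict inequality happens when F is divisible by Z (lost terms).


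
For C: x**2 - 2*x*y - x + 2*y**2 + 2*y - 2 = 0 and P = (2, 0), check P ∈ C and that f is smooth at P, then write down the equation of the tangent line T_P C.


Tangent line at P: 3*x - 2*y - 6 = 0.

Step 1: f(2, 0) = 0, so P lies on C.
Step 2: partial derivatives
  f_x(x, y) = 2*x - 2*y - 1, f_y(x, y) = -2*x + 4*y + 2.
  f_x(P) = 3, f_y(P) = -2 (gradient nonzero, so P is smooth).
Step 3: tangent line at P: 3·(x − 2) + -2·(y − 0) = 0.
Expanding: 3*x - 2*y - 6 = 0.


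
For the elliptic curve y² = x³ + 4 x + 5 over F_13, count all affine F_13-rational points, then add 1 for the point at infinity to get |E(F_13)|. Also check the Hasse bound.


Affine points = {(1, 6), (1, 7), (7, 5), (7, 8), (8, 4), (8, 9), (9, 4), (9, 9), (12, 0)}; affine count = 9; |E(F_13)| = 10.

Discriminant check: Δ ∝ 4a³ + 27b² = 4·4³ + 27·5² = 4·64 + 27·25 ≡ 8 (mod 13). Nonzero ⇒ E is nonsingular.
For each x ∈ F_13, compute rhs = x³ + 4·x + 5 mod 13, then count y ∈ F_13 with y² ≡ rhs.
  x = 0: rhs = 5, matching y values: none (0 points).
  x = 1: rhs = 10, matching y values: 6, 7 (2 points).
  x = 2: rhs = 8, matching y values: none (0 points).
  x = 3: rhs = 5, matching y values: none (0 points).
  x = 4: rhs = 7, matching y values: none (0 points).
  x = 5: rhs = 7, matching y values: none (0 points).
  x = 6: rhs = 11, matching y values: none (0 points).
  x = 7: rhs = 12, matching y values: 5, 8 (2 points).
  x = 8: rhs = 3, matching y values: 4, 9 (2 points).
  x = 9: rhs = 3, matching y values: 4, 9 (2 points).
  x = 10: rhs = 5, matching y values: none (0 points).
  x = 11: rhs = 2, matching y values: none (0 points).
  x = 12: rhs = 0, matching y values: 0 (1 points).
Total affine count: 9.
Full point count |E(F_13)| = 9 + 1 = 10.
Hasse bound: |10 − (13+1)| = |-4| = 4 ≤ 2√13 ≈ 7.2111 ✓.


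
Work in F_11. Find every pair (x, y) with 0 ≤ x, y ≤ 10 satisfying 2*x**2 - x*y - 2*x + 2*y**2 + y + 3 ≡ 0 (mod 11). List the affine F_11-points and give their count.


Affine F_11-points: {(1, 2), (1, 9), (2, 3), (3, 5), (3, 7), (6, 3), (6, 5), (7, 7), (8, 1), (8, 8), (10, 1), (10, 9)}; count = 12.

For each of the 121 pairs (x, y) ∈ F_11², evaluate f(x, y) mod 11. Record the zeros.
  x = 0: [0↦3, 1↦6, 2↦2, 3↦2, 4↦6, 5↦3, 6↦4, 7↦9, 8↦7, 9↦9, 10↦4]  zeros at y ∈ ∅
  x = 1: [0↦3, 1↦5, 2↦0, 3↦10, 4↦2, 5↦9, 6↦9, 7↦2, 8↦10, 9↦0, 10↦5]  zeros at y ∈ {2, 9}
  x = 2: [0↦7, 1↦8, 2↦2, 3↦0, 4↦2, 5↦8, 6↦7, 7↦10, 8↦6, 9↦6, 10↦10]  zeros at y ∈ {3}
  x = 3: [0↦4, 1↦4, 2↦8, 3↦5, 4↦6, 5↦0, 6↦9, 7↦0, 8↦6, 9↦5, 10↦8]  zeros at y ∈ {5, 7}
  x = 4: [0↦5, 1↦4, 2↦7, 3↦3, 4↦3, 5↦7, 6↦4, 7↦5, 8↦10, 9↦8, 10↦10]  zeros at y ∈ ∅
  x = 5: [0↦10, 1↦8, 2↦10, 3↦5, 4↦4, 5↦7, 6↦3, 7↦3, 8↦7, 9↦4, 10↦5]  zeros at y ∈ ∅
  x = 6: [0↦8, 1↦5, 2↦6, 3↦0, 4↦9, 5↦0, 6↦6, 7↦5, 8↦8, 9↦4, 10↦4]  zeros at y ∈ {3, 5}
  x = 7: [0↦10, 1↦6, 2↦6, 3↦10, 4↦7, 5↦8, 6↦2, 7↦0, 8↦2, 9↦8, 10↦7]  zeros at y ∈ {7}
  x = 8: [0↦5, 1↦0, 2↦10, 3↦2, 4↦9, 5↦9, 6↦2, 7↦10, 8↦0, 9↦5, 10↦3]  zeros at y ∈ {1, 8}
  x = 9: [0↦4, 1↦9, 2↦7, 3↦9, 4↦4, 5↦3, 6↦6, 7↦2, 8↦2, 9↦6, 10↦3]  zeros at y ∈ ∅
  x = 10: [0↦7, 1↦0, 2↦8, 3↦9, 4↦3, 5↦1, 6↦3, 7↦9, 8↦8, 9↦0, 10↦7]  zeros at y ∈ {1, 9}
Collecting zeros: affine points = {(1, 2), (1, 9), (2, 3), (3, 5), (3, 7), (6, 3), (6, 5), (7, 7), (8, 1), (8, 8), (10, 1), (10, 9)}.
Total count |C(F_11)_aff| = 12.


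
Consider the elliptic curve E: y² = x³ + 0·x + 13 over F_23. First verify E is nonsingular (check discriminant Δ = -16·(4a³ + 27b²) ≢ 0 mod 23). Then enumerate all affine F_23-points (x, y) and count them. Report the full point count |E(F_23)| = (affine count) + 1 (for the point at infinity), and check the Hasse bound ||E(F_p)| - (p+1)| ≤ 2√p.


Affine points = {(0, 6), (0, 17), (4, 10), (4, 13), (5, 0), (9, 11), (9, 12), (10, 1), (10, 22), (12, 4), (12, 19), (13, 5), (13, 18), (17, 2), (17, 21), (18, 7), (18, 16), (19, 8), (19, 15), (20, 3), (20, 20), (22, 9), (22, 14)}; affine count = 23; |E(F_23)| = 24.

Discriminant check: Δ ∝ 4a³ + 27b² = 4·0³ + 27·13² = 4·0 + 27·169 ≡ 9 (mod 23). Nonzero ⇒ E is nonsingular.
For each x ∈ F_23, compute rhs = x³ + 0·x + 13 mod 23, then count y ∈ F_23 with y² ≡ rhs.
  x = 0: rhs = 13, matching y values: 6, 17 (2 points).
  x = 1: rhs = 14, matching y values: none (0 points).
  x = 2: rhs = 21, matching y values: none (0 points).
  x = 3: rhs = 17, matching y values: none (0 points).
  x = 4: rhs = 8, matching y values: 10, 13 (2 points).
  x = 5: rhs = 0, matching y values: 0 (1 points).
  x = 6: rhs = 22, matching y values: none (0 points).
  x = 7: rhs = 11, matching y values: none (0 points).
  x = 8: rhs = 19, matching y values: none (0 points).
  x = 9: rhs = 6, matching y values: 11, 12 (2 points).
  x = 10: rhs = 1, matching y values: 1, 22 (2 points).
  x = 11: rhs = 10, matching y values: none (0 points).
  x = 12: rhs = 16, matching y values: 4, 19 (2 points).
  x = 13: rhs = 2, matching y values: 5, 18 (2 points).
  x = 14: rhs = 20, matching y values: none (0 points).
  x = 15: rhs = 7, matching y values: none (0 points).
  x = 16: rhs = 15, matching y values: none (0 points).
  x = 17: rhs = 4, matching y values: 2, 21 (2 points).
  x = 18: rhs = 3, matching y values: 7, 16 (2 points).
  x = 19: rhs = 18, matching y values: 8, 15 (2 points).
  x = 20: rhs = 9, matching y values: 3, 20 (2 points).
  x = 21: rhs = 5, matching y values: none (0 points).
  x = 22: rhs = 12, matching y values: 9, 14 (2 points).
Total affine count: 23.
Full point count |E(F_23)| = 23 + 1 = 24.
Hasse bound: |24 − (23+1)| = |0| = 0 ≤ 2√23 ≈ 9.5917 ✓.


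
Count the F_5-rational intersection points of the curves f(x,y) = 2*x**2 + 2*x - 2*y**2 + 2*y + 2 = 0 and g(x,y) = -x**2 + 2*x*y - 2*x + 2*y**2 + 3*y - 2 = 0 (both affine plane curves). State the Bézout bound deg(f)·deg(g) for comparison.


Common zeros: {(0, 3), (2, 4), (4, 3)}; count = 3; Bézout bound = 4.

deg(f) = 2, deg(g) = 2, so Bézout bound = 4.
Scan x ∈ F_5. For each x, list the y ∈ F_5 with f(x, y) ≡ 0 and those with g(x, y) ≡ 0 (mod 5); the common zeros in that column are the intersection.
  x = 0: f ≡ 0 at y ∈ {3}; g ≡ 0 at y ∈ {3}; common: {3}.
  x = 1: f ≡ 0 at y ∈ ∅; g ≡ 0 at y ∈ {0}; common: ∅.
  x = 2: f ≡ 0 at y ∈ {2, 4}; g ≡ 0 at y ∈ {0, 4}; common: {4}.
  x = 3: f ≡ 0 at y ∈ ∅; g ≡ 0 at y ∈ ∅; common: ∅.
  x = 4: f ≡ 0 at y ∈ {3}; g ≡ 0 at y ∈ {3, 4}; common: {3}.
Collecting: common zeros = {(0, 3), (2, 4), (4, 3)}, so the count is 3.
Comparison with the Bézout bound: 3 ≤ 4 = deg(f)·deg(g), as expected for curves with no common component (the affine F_5-count falls short of the bound because intersections may lie at infinity, over extension fields, or carry multiplicity).


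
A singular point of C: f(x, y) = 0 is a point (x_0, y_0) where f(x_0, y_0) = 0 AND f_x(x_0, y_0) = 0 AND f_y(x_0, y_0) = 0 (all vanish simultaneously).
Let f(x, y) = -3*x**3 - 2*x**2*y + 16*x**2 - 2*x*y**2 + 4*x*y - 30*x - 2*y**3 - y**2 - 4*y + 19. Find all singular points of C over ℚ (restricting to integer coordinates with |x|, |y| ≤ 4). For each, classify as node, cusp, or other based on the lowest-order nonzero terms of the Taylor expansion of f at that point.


Singular points: {(2, -1)}; classification: cusp.

Compute partial derivatives:
  f_x = -9*x**2 - 4*x*y + 32*x - 2*y**2 + 4*y - 30.
  f_y = -2*x**2 - 4*x*y + 4*x - 6*y**2 - 2*y - 4.
Scan x_0 ∈ {−4, ..., 4}. For each x_0, f_y(x_0, y) is a polynomial in y; find its integer roots y ∈ {−4, ..., 4}, then test f_x and f at those candidates.
  x = -4: f_y(-4, y) = -6*y**2 + 14*y - 52; no integer root y with |y| ≤ 4.
  x = -3: f_y(-3, y) = -6*y**2 + 10*y - 34; no integer root y with |y| ≤ 4.
  x = -2: f_y(-2, y) = -6*y**2 + 6*y - 20; no integer root y with |y| ≤ 4.
  x = -1: f_y(-1, y) = -6*y**2 + 2*y - 10; no integer root y with |y| ≤ 4.
  x = 0: f_y(0, y) = -6*y**2 - 2*y - 4; no integer root y with |y| ≤ 4.
  x = 1: f_y(1, y) = -6*y**2 - 6*y - 2; no integer root y with |y| ≤ 4.
  x = 2: f_y(2, y) = -6*y**2 - 10*y - 4; vanishes at y ∈ {-1}. (2, -1): f_x = 0, f = 0 — SINGULAR.
  x = 3: f_y(3, y) = -6*y**2 - 14*y - 10; no integer root y with |y| ≤ 4.
  x = 4: f_y(4, y) = -6*y**2 - 18*y - 20; no integer root y with |y| ≤ 4.
Only singular point on the grid: (2, -1).
Classify: substitute x = 2 + u, y = -1 + v and expand: f = -3*u**3 - 2*u**2*v - 2*u*v**2 - 2*v**3 + v**2.
No constant or linear terms (consistent with a singular point). Quadratic part: v**2. Cubic part: -3*u**3 - 2*u**2*v - 2*u*v**2 - 2*v**3.
The quadratic part v**2 is a perfect square, so there is a single (double) tangent line v = 0, i.e. y = -1. Restricting the cubic part to that line (v = 0) leaves -3*u**3 ≠ 0, so f is not divisible by v and the branch is v² ≈ 3*u**3 to lowest order — this is a cusp.
Classification: cusp.


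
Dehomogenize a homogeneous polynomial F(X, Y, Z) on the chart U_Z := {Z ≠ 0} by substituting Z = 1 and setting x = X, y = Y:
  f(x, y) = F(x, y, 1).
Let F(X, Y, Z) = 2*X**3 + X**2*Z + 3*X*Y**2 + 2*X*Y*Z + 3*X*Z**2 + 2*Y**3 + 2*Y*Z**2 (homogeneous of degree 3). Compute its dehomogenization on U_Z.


f(x, y) = 2*x**3 + x**2 + 3*x*y**2 + 2*x*y + 3*x + 2*y**3 + 2*y

On U_Z we set Z = 1. Each monomial c·X^i·Y^j·Z^k in F becomes c·x^i·y^j·1^k = c·x^i·y^j.
Substituting Z = 1: F(X, Y, 1) = 2*x**3 + x**2 + 3*x*y**2 + 2*x*y + 3*x + 2*y**3 + 2*y.
Note: deg(f) ≤ deg(F) = 3; strict inequality happens when F is divisible by Z (lost terms).


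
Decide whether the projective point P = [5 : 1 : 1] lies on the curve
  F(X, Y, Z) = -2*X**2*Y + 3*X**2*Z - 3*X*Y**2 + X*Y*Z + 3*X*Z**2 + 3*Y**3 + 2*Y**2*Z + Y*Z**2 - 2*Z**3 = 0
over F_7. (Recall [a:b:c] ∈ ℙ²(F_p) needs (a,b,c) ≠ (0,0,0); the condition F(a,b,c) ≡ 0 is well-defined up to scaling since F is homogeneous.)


F(5,1,1) ≡ 6 (mod 7); P is NOT on the curve.

Evaluate F(5, 1, 1) term-by-term (mod 7).
  -2*X**2*Y ↦ -2·25·1·1 = -50
  3*X**2*Z ↦ 3·25·1·1 = 75
  -3*X*Y**2 ↦ -3·5·1·1 = -15
  X*Y*Z ↦ 1·5·1·1 = 5
  3*X*Z**2 ↦ 3·5·1·1 = 15
  3*Y**3 ↦ 3·1·1·1 = 3
  2*Y**2*Z ↦ 2·1·1·1 = 2
  Y*Z**2 ↦ 1·1·1·1 = 1
  -2*Z**3 ↦ -2·1·1·1 = -2
Sum: F(5, 1, 1) = (-50) + (75) + (-15) + (5) + (15) + (3) + (2) + (1) + (-2) = 34.
Reducing mod 7: 34 ≡ 6 (mod 7).
Since F(a, b, c) ≡ 6 ≠ 0 (mod 7), P does NOT lie on the curve.


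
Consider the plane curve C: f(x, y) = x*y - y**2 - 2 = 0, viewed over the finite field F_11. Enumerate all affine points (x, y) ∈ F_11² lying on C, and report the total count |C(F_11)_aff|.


Affine F_11-points: {(0, 3), (0, 8), (1, 5), (1, 7), (3, 1), (3, 2), (8, 9), (8, 10), (10, 4), (10, 6)}; count = 10.

For each of the 121 pairs (x, y) ∈ F_11², evaluate f(x, y) mod 11. Record the zeros.
  x = 0: [0↦9, 1↦8, 2↦5, 3↦0, 4↦4, 5↦6, 6↦6, 7↦4, 8↦0, 9↦5, 10↦8]  zeros at y ∈ {3, 8}
  x = 1: [0↦9, 1↦9, 2↦7, 3↦3, 4↦8, 5↦0, 6↦1, 7↦0, 8↦8, 9↦3, 10↦7]  zeros at y ∈ {5, 7}
  x = 2: [0↦9, 1↦10, 2↦9, 3↦6, 4↦1, 5↦5, 6↦7, 7↦7, 8↦5, 9↦1, 10↦6]  zeros at y ∈ ∅
  x = 3: [0↦9, 1↦0, 2↦0, 3↦9, 4↦5, 5↦10, 6↦2, 7↦3, 8↦2, 9↦10, 10↦5]  zeros at y ∈ {1, 2}
  x = 4: [0↦9, 1↦1, 2↦2, 3↦1, 4↦9, 5↦4, 6↦8, 7↦10, 8↦10, 9↦8, 10↦4]  zeros at y ∈ ∅
  x = 5: [0↦9, 1↦2, 2↦4, 3↦4, 4↦2, 5↦9, 6↦3, 7↦6, 8↦7, 9↦6, 10↦3]  zeros at y ∈ ∅
  x = 6: [0↦9, 1↦3, 2↦6, 3↦7, 4↦6, 5↦3, 6↦9, 7↦2, 8↦4, 9↦4, 10↦2]  zeros at y ∈ ∅
  x = 7: [0↦9, 1↦4, 2↦8, 3↦10, 4↦10, 5↦8, 6↦4, 7↦9, 8↦1, 9↦2, 10↦1]  zeros at y ∈ ∅
  x = 8: [0↦9, 1↦5, 2↦10, 3↦2, 4↦3, 5↦2, 6↦10, 7↦5, 8↦9, 9↦0, 10↦0]  zeros at y ∈ {9, 10}
  x = 9: [0↦9, 1↦6, 2↦1, 3↦5, 4↦7, 5↦7, 6↦5, 7↦1, 8↦6, 9↦9, 10↦10]  zeros at y ∈ ∅
  x = 10: [0↦9, 1↦7, 2↦3, 3↦8, 4↦0, 5↦1, 6↦0, 7↦8, 8↦3, 9↦7, 10↦9]  zeros at y ∈ {4, 6}
Collecting zeros: affine points = {(0, 3), (0, 8), (1, 5), (1, 7), (3, 1), (3, 2), (8, 9), (8, 10), (10, 4), (10, 6)}.
Total count |C(F_11)_aff| = 10.


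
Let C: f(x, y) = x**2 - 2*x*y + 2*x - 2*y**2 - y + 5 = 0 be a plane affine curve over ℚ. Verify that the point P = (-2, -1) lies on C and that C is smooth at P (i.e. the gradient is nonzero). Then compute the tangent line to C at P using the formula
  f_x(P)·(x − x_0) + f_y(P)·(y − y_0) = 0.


Tangent line at P: 7*y + 7 = 0.

Step 1: f(-2, -1) = 0, so P lies on C.
Step 2: partial derivatives
  f_x(x, y) = 2*x - 2*y + 2, f_y(x, y) = -2*x - 4*y - 1.
  f_x(P) = 0, f_y(P) = 7 (gradient nonzero, so P is smooth).
Step 3: tangent line at P: 0·(x − -2) + 7·(y − -1) = 0.
Expanding: 7*y + 7 = 0.


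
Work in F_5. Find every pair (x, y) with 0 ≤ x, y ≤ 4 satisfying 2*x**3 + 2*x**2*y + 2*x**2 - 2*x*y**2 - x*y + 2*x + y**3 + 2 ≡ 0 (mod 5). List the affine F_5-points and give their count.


Affine F_5-points: {(0, 2), (1, 2), (1, 3), (2, 0), (3, 0), (3, 1), (4, 0)}; count = 7.

For each of the 25 pairs (x, y) ∈ F_5², evaluate f(x, y) mod 5. Record the zeros.
  x = 0: [0↦2, 1↦3, 2↦0, 3↦4, 4↦1]  zeros at y ∈ {2}
  x = 1: [0↦3, 1↦3, 2↦0, 3↦0, 4↦4]  zeros at y ∈ {2, 3}
  x = 2: [0↦0, 1↦3, 2↦4, 3↦4, 4↦4]  zeros at y ∈ {0}
  x = 3: [0↦0, 1↦0, 2↦4, 3↦3, 4↦3]  zeros at y ∈ {0, 1}
  x = 4: [0↦0, 1↦1, 2↦2, 3↦4, 4↦3]  zeros at y ∈ {0}
Collecting zeros: affine points = {(0, 2), (1, 2), (1, 3), (2, 0), (3, 0), (3, 1), (4, 0)}.
Total count |C(F_5)_aff| = 7.


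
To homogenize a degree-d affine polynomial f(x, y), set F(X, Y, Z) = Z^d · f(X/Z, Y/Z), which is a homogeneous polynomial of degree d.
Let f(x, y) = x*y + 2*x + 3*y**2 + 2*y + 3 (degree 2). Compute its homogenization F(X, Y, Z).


F(X, Y, Z) = X*Y + 2*X*Z + 3*Y**2 + 2*Y*Z + 3*Z**2

deg(f) = 2.
Substitute x = X/Z, y = Y/Z into f, then multiply by Z^2.
  monomial 1·x^1·y^1 ↦ 1·X^1·Y^1·Z^0.
  monomial 2·x^1·y^0 ↦ 2·X^1·Y^0·Z^1.
  monomial 3·x^0·y^2 ↦ 3·X^0·Y^2·Z^0.
  monomial 2·x^0·y^1 ↦ 2·X^0·Y^1·Z^1.
  monomial 3·x^0·y^0 ↦ 3·X^0·Y^0·Z^2.
Collecting: F(X, Y, Z) = X*Y + 2*X*Z + 3*Y**2 + 2*Y*Z + 3*Z**2.


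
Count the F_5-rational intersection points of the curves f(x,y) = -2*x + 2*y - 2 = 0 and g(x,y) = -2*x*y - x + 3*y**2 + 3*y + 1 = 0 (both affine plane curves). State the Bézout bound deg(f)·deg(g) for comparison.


Common zeros: ∅; count = 0; Bézout bound = 2.

deg(f) = 1, deg(g) = 2, so Bézout bound = 2.
Scan x ∈ F_5. For each x, list the y ∈ F_5 with f(x, y) ≡ 0 and those with g(x, y) ≡ 0 (mod 5); the common zeros in that column are the intersection.
  x = 0: f ≡ 0 at y ∈ {1}; g ≡ 0 at y ∈ ∅; common: ∅.
  x = 1: f ≡ 0 at y ∈ {2}; g ≡ 0 at y ∈ {0, 3}; common: ∅.
  x = 2: f ≡ 0 at y ∈ {3}; g ≡ 0 at y ∈ ∅; common: ∅.
  x = 3: f ≡ 0 at y ∈ {4}; g ≡ 0 at y ∈ ∅; common: ∅.
  x = 4: f ≡ 0 at y ∈ {0}; g ≡ 0 at y ∈ {1, 4}; common: ∅.
Collecting: common zeros = ∅, so the count is 0.
Comparison with the Bézout bound: 0 ≤ 2 = deg(f)·deg(g), as expected for curves with no common component (the affine F_5-count falls short of the bound because intersections may lie at infinity, over extension fields, or carry multiplicity).


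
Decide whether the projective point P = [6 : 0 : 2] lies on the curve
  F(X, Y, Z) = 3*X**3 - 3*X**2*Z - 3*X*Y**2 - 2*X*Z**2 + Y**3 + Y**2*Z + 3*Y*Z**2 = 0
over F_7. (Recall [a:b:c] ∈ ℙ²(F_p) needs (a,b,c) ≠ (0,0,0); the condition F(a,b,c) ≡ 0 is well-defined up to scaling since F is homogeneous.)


F(6,0,2) ≡ 6 (mod 7); P is NOT on the curve.

Evaluate F(6, 0, 2) term-by-term (mod 7).
  3*X**3 ↦ 3·216·1·1 = 648
  -3*X**2*Z ↦ -3·36·1·2 = -216
  -3*X*Y**2 ↦ -3·6·0·1 = 0
  -2*X*Z**2 ↦ -2·6·1·4 = -48
  Y**3 ↦ 1·1·0·1 = 0
  Y**2*Z ↦ 1·1·0·2 = 0
  3*Y*Z**2 ↦ 3·1·0·4 = 0
Sum: F(6, 0, 2) = (648) + (-216) + (0) + (-48) + (0) + (0) + (0) = 384.
Reducing mod 7: 384 ≡ 6 (mod 7).
Since F(a, b, c) ≡ 6 ≠ 0 (mod 7), P does NOT lie on the curve.


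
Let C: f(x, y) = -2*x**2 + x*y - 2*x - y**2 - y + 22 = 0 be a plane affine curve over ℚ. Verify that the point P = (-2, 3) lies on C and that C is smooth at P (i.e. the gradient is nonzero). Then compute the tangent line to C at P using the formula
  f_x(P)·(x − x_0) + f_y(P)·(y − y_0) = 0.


Tangent line at P: 9*x - 9*y + 45 = 0.

Step 1: f(-2, 3) = 0, so P lies on C.
Step 2: partial derivatives
  f_x(x, y) = -4*x + y - 2, f_y(x, y) = x - 2*y - 1.
  f_x(P) = 9, f_y(P) = -9 (gradient nonzero, so P is smooth).
Step 3: tangent line at P: 9·(x − -2) + -9·(y − 3) = 0.
Expanding: 9*x - 9*y + 45 = 0.


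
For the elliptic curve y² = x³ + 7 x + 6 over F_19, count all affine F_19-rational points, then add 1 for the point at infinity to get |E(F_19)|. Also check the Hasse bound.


Affine points = {(0, 5), (0, 14), (2, 3), (2, 16), (3, 4), (3, 15), (6, 6), (6, 13), (8, 2), (8, 17), (9, 0), (14, 6), (14, 13), (15, 3), (15, 16), (18, 6), (18, 13)}; affine count = 17; |E(F_19)| = 18.

Discriminant check: Δ ∝ 4a³ + 27b² = 4·7³ + 27·6² = 4·343 + 27·36 ≡ 7 (mod 19). Nonzero ⇒ E is nonsingular.
For each x ∈ F_19, compute rhs = x³ + 7·x + 6 mod 19, then count y ∈ F_19 with y² ≡ rhs.
  x = 0: rhs = 6, matching y values: 5, 14 (2 points).
  x = 1: rhs = 14, matching y values: none (0 points).
  x = 2: rhs = 9, matching y values: 3, 16 (2 points).
  x = 3: rhs = 16, matching y values: 4, 15 (2 points).
  x = 4: rhs = 3, matching y values: none (0 points).
  x = 5: rhs = 14, matching y values: none (0 points).
  x = 6: rhs = 17, matching y values: 6, 13 (2 points).
  x = 7: rhs = 18, matching y values: none (0 points).
  x = 8: rhs = 4, matching y values: 2, 17 (2 points).
  x = 9: rhs = 0, matching y values: 0 (1 points).
  x = 10: rhs = 12, matching y values: none (0 points).
  x = 11: rhs = 8, matching y values: none (0 points).
  x = 12: rhs = 13, matching y values: none (0 points).
  x = 13: rhs = 14, matching y values: none (0 points).
  x = 14: rhs = 17, matching y values: 6, 13 (2 points).
  x = 15: rhs = 9, matching y values: 3, 16 (2 points).
  x = 16: rhs = 15, matching y values: none (0 points).
  x = 17: rhs = 3, matching y values: none (0 points).
  x = 18: rhs = 17, matching y values: 6, 13 (2 points).
Total affine count: 17.
Full point count |E(F_19)| = 17 + 1 = 18.
Hasse bound: |18 − (19+1)| = |-2| = 2 ≤ 2√19 ≈ 8.7178 ✓.


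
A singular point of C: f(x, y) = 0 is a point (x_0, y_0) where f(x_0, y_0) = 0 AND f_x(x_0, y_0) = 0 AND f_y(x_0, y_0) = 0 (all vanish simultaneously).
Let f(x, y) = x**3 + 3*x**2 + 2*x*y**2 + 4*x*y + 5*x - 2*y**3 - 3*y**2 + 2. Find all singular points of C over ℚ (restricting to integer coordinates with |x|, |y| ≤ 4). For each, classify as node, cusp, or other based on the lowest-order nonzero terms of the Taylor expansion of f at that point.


Singular points: {(-1, -1)}; classification: cusp.

Compute partial derivatives:
  f_x = 3*x**2 + 6*x + 2*y**2 + 4*y + 5.
  f_y = 4*x*y + 4*x - 6*y**2 - 6*y.
Scan x_0 ∈ {−4, ..., 4}. For each x_0, f_y(x_0, y) is a polynomial in y; find its integer roots y ∈ {−4, ..., 4}, then test f_x and f at those candidates.
  x = -4: f_y(-4, y) = -6*y**2 - 22*y - 16; vanishes at y ∈ {-1}. (-4, -1): f_x = 27 ≠ 0.
  x = -3: f_y(-3, y) = -6*y**2 - 18*y - 12; vanishes at y ∈ {-2, -1}. (-3, -2): f_x = 14 ≠ 0; (-3, -1): f_x = 12 ≠ 0.
  x = -2: f_y(-2, y) = -6*y**2 - 14*y - 8; vanishes at y ∈ {-1}. (-2, -1): f_x = 3 ≠ 0.
  x = -1: f_y(-1, y) = -6*y**2 - 10*y - 4; vanishes at y ∈ {-1}. (-1, -1): f_x = 0, f = 0 — SINGULAR.
  x = 0: f_y(0, y) = -6*y**2 - 6*y; vanishes at y ∈ {-1, 0}. (0, -1): f_x = 3 ≠ 0; (0, 0): f_x = 5 ≠ 0.
  x = 1: f_y(1, y) = -6*y**2 - 2*y + 4; vanishes at y ∈ {-1}. (1, -1): f_x = 12 ≠ 0.
  x = 2: f_y(2, y) = -6*y**2 + 2*y + 8; vanishes at y ∈ {-1}. (2, -1): f_x = 27 ≠ 0.
  x = 3: f_y(3, y) = -6*y**2 + 6*y + 12; vanishes at y ∈ {-1, 2}. (3, -1): f_x = 48 ≠ 0; (3, 2): f_x = 66 ≠ 0.
  x = 4: f_y(4, y) = -6*y**2 + 10*y + 16; vanishes at y ∈ {-1}. (4, -1): f_x = 75 ≠ 0.
Only singular point on the grid: (-1, -1).
Classify: substitute x = -1 + u, y = -1 + v and expand: f = u**3 + 2*u*v**2 - 2*v**3 + v**2.
No constant or linear terms (consistent with a singular point). Quadratic part: v**2. Cubic part: u**3 + 2*u*v**2 - 2*v**3.
The quadratic part v**2 is a perfect square, so there is a single (double) tangent line v = 0, i.e. y = -1. Restricting the cubic part to that line (v = 0) leaves u**3 ≠ 0, so f is not divisible by v and the branch is v² ≈ -u**3 to lowest order — this is a cusp.
Classification: cusp.


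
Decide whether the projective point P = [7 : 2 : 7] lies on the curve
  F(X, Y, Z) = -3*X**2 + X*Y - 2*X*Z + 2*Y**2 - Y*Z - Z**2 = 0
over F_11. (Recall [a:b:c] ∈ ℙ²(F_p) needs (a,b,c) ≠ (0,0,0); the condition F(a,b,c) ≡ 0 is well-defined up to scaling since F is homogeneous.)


F(7,2,7) ≡ 0 (mod 11); P is on the curve.

Evaluate F(7, 2, 7) term-by-term (mod 11).
  -3*X**2 ↦ -3·49·1·1 = -147
  X*Y ↦ 1·7·2·1 = 14
  -2*X*Z ↦ -2·7·1·7 = -98
  2*Y**2 ↦ 2·1·4·1 = 8
  -Y*Z ↦ -1·1·2·7 = -14
  -Z**2 ↦ -1·1·1·49 = -49
Sum: F(7, 2, 7) = (-147) + (14) + (-98) + (8) + (-14) + (-49) = -286.
Reducing mod 11: -286 ≡ 0 (mod 11).
Since F(a, b, c) ≡ 0 (mod 11), P lies on the curve.


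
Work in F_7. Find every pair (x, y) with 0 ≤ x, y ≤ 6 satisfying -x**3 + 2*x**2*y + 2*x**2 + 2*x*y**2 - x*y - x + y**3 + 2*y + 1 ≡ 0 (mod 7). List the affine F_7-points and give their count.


Affine F_7-points: {(1, 1), (3, 4), (4, 0), (4, 3), (5, 1), (5, 2), (6, 5)}; count = 7.

For each of the 49 pairs (x, y) ∈ F_7², evaluate f(x, y) mod 7. Record the zeros.
  x = 0: [0↦1, 1↦4, 2↦6, 3↦6, 4↦3, 5↦3, 6↦5]  zeros at y ∈ ∅
  x = 1: [0↦1, 1↦0, 2↦2, 3↦6, 4↦4, 5↦2, 6↦6]  zeros at y ∈ {1}
  x = 2: [0↦6, 1↦5, 2↦4, 3↦2, 4↦5, 5↦5, 6↦1]  zeros at y ∈ ∅
  x = 3: [0↦3, 1↦6, 2↦6, 3↦2, 4↦0, 5↦6, 6↦5]  zeros at y ∈ {4}
  x = 4: [0↦0, 1↦4, 2↦2, 3↦0, 4↦4, 5↦6, 6↦5]  zeros at y ∈ {0, 3}
  x = 5: [0↦5, 1↦0, 2↦0, 3↦4, 4↦4, 5↦6, 6↦2]  zeros at y ∈ {1, 2}
  x = 6: [0↦5, 1↦2, 2↦1, 3↦1, 4↦1, 5↦0, 6↦4]  zeros at y ∈ {5}
Collecting zeros: affine points = {(1, 1), (3, 4), (4, 0), (4, 3), (5, 1), (5, 2), (6, 5)}.
Total count |C(F_7)_aff| = 7.


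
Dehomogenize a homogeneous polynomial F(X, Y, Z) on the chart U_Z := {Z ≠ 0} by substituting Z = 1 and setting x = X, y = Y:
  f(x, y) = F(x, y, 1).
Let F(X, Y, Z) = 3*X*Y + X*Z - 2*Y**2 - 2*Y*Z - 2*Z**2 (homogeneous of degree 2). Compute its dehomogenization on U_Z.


f(x, y) = 3*x*y + x - 2*y**2 - 2*y - 2

On U_Z we set Z = 1. Each monomial c·X^i·Y^j·Z^k in F becomes c·x^i·y^j·1^k = c·x^i·y^j.
Substituting Z = 1: F(X, Y, 1) = 3*x*y + x - 2*y**2 - 2*y - 2.
Note: deg(f) ≤ deg(F) = 2; strict inequality happens when F is divisible by Z (lost terms).


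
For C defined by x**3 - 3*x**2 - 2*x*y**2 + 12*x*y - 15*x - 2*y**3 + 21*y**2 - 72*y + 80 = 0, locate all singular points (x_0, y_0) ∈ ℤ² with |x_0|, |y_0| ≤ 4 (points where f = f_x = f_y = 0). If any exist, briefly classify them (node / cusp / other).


Singular points: {(1, 3)}; classification: cusp.

Compute partial derivatives:
  f_x = 3*x**2 - 6*x - 2*y**2 + 12*y - 15.
  f_y = -4*x*y + 12*x - 6*y**2 + 42*y - 72.
Scan x_0 ∈ {−4, ..., 4}. For each x_0, f_y(x_0, y) is a polynomial in y; find its integer roots y ∈ {−4, ..., 4}, then test f_x and f at those candidates.
  x = -4: f_y(-4, y) = -6*y**2 + 58*y - 120; vanishes at y ∈ {3}. (-4, 3): f_x = 75 ≠ 0.
  x = -3: f_y(-3, y) = -6*y**2 + 54*y - 108; vanishes at y ∈ {3}. (-3, 3): f_x = 48 ≠ 0.
  x = -2: f_y(-2, y) = -6*y**2 + 50*y - 96; vanishes at y ∈ {3}. (-2, 3): f_x = 27 ≠ 0.
  x = -1: f_y(-1, y) = -6*y**2 + 46*y - 84; vanishes at y ∈ {3}. (-1, 3): f_x = 12 ≠ 0.
  x = 0: f_y(0, y) = -6*y**2 + 42*y - 72; vanishes at y ∈ {3, 4}. (0, 3): f_x = 3 ≠ 0; (0, 4): f_x = 1 ≠ 0.
  x = 1: f_y(1, y) = -6*y**2 + 38*y - 60; vanishes at y ∈ {3}. (1, 3): f_x = 0, f = 0 — SINGULAR.
  x = 2: f_y(2, y) = -6*y**2 + 34*y - 48; vanishes at y ∈ {3}. (2, 3): f_x = 3 ≠ 0.
  x = 3: f_y(3, y) = -6*y**2 + 30*y - 36; vanishes at y ∈ {2, 3}. (3, 2): f_x = 10 ≠ 0; (3, 3): f_x = 12 ≠ 0.
  x = 4: f_y(4, y) = -6*y**2 + 26*y - 24; vanishes at y ∈ {3}. (4, 3): f_x = 27 ≠ 0.
Only singular point on the grid: (1, 3).
Classify: substitute x = 1 + u, y = 3 + v and expand: f = u**3 - 2*u*v**2 - 2*v**3 + v**2.
No constant or linear terms (consistent with a singular point). Quadratic part: v**2. Cubic part: u**3 - 2*u*v**2 - 2*v**3.
The quadratic part v**2 is a perfect square, so there is a single (double) tangent line v = 0, i.e. y = 3. Restricting the cubic part to that line (v = 0) leaves u**3 ≠ 0, so f is not divisible by v and the branch is v² ≈ -u**3 to lowest order — this is a cusp.
Classification: cusp.


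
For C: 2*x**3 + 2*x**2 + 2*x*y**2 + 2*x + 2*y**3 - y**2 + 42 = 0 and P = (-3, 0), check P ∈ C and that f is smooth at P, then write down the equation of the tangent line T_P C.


Tangent line at P: 44*x + 132 = 0.

Step 1: f(-3, 0) = 0, so P lies on C.
Step 2: partial derivatives
  f_x(x, y) = 6*x**2 + 4*x + 2*y**2 + 2, f_y(x, y) = 4*x*y + 6*y**2 - 2*y.
  f_x(P) = 44, f_y(P) = 0 (gradient nonzero, so P is smooth).
Step 3: tangent line at P: 44·(x − -3) + 0·(y − 0) = 0.
Expanding: 44*x + 132 = 0.


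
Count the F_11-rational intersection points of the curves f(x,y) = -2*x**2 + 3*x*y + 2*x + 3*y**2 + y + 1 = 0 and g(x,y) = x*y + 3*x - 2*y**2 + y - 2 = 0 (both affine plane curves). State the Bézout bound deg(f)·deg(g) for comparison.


Common zeros: ∅; count = 0; Bézout bound = 4.

deg(f) = 2, deg(g) = 2, so Bézout bound = 4.
Scan x ∈ F_11. For each x, list the y ∈ F_11 with f(x, y) ≡ 0 and those with g(x, y) ≡ 0 (mod 11); the common zeros in that column are the intersection.
  x = 0: f ≡ 0 at y ∈ {9}; g ≡ 0 at y ∈ ∅; common: ∅.
  x = 1: f ≡ 0 at y ∈ {7, 10}; g ≡ 0 at y ∈ {3, 9}; common: ∅.
  x = 2: f ≡ 0 at y ∈ ∅; g ≡ 0 at y ∈ ∅; common: ∅.
  x = 3: f ≡ 0 at y ∈ {0, 4}; g ≡ 0 at y ∈ ∅; common: ∅.
  x = 4: f ≡ 0 at y ∈ {4, 10}; g ≡ 0 at y ∈ ∅; common: ∅.
  x = 5: f ≡ 0 at y ∈ {6, 7}; g ≡ 0 at y ∈ ∅; common: ∅.
  x = 6: f ≡ 0 at y ∈ ∅; g ≡ 0 at y ∈ {2, 7}; common: ∅.
  x = 7: f ≡ 0 at y ∈ ∅; g ≡ 0 at y ∈ ∅; common: ∅.
  x = 8: f ≡ 0 at y ∈ ∅; g ≡ 0 at y ∈ {0, 10}; common: ∅.
  x = 9: f ≡ 0 at y ∈ {0, 9}; g ≡ 0 at y ∈ {1, 4}; common: ∅.
  x = 10: f ≡ 0 at y ∈ ∅; g ≡ 0 at y ∈ {5, 6}; common: ∅.
Collecting: common zeros = ∅, so the count is 0.
Comparison with the Bézout bound: 0 ≤ 4 = deg(f)·deg(g), as expected for curves with no common component (the affine F_11-count falls short of the bound because intersections may lie at infinity, over extension fields, or carry multiplicity).


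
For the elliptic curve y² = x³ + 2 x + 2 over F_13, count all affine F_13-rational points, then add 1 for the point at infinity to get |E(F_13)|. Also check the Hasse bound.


Affine points = {(2, 1), (2, 12), (3, 3), (3, 10), (4, 3), (4, 10), (6, 3), (6, 10), (8, 6), (8, 7), (11, 4), (11, 9), (12, 5), (12, 8)}; affine count = 14; |E(F_13)| = 15.

Discriminant check: Δ ∝ 4a³ + 27b² = 4·2³ + 27·2² = 4·8 + 27·4 ≡ 10 (mod 13). Nonzero ⇒ E is nonsingular.
For each x ∈ F_13, compute rhs = x³ + 2·x + 2 mod 13, then count y ∈ F_13 with y² ≡ rhs.
  x = 0: rhs = 2, matching y values: none (0 points).
  x = 1: rhs = 5, matching y values: none (0 points).
  x = 2: rhs = 1, matching y values: 1, 12 (2 points).
  x = 3: rhs = 9, matching y values: 3, 10 (2 points).
  x = 4: rhs = 9, matching y values: 3, 10 (2 points).
  x = 5: rhs = 7, matching y values: none (0 points).
  x = 6: rhs = 9, matching y values: 3, 10 (2 points).
  x = 7: rhs = 8, matching y values: none (0 points).
  x = 8: rhs = 10, matching y values: 6, 7 (2 points).
  x = 9: rhs = 8, matching y values: none (0 points).
  x = 10: rhs = 8, matching y values: none (0 points).
  x = 11: rhs = 3, matching y values: 4, 9 (2 points).
  x = 12: rhs = 12, matching y values: 5, 8 (2 points).
Total affine count: 14.
Full point count |E(F_13)| = 14 + 1 = 15.
Hasse bound: |15 − (13+1)| = |1| = 1 ≤ 2√13 ≈ 7.2111 ✓.


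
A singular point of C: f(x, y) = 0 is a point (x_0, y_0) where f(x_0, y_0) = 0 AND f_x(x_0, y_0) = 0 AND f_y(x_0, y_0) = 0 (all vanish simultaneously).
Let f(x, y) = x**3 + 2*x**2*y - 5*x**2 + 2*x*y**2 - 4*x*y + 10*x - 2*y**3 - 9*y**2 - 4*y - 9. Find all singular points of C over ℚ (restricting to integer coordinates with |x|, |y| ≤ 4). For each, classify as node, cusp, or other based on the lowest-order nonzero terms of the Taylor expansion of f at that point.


Singular points: {(2, -1)}; classification: node.

Compute partial derivatives:
  f_x = 3*x**2 + 4*x*y - 10*x + 2*y**2 - 4*y + 10.
  f_y = 2*x**2 + 4*x*y - 4*x - 6*y**2 - 18*y - 4.
Scan x_0 ∈ {−4, ..., 4}. For each x_0, f_y(x_0, y) is a polynomial in y; find its integer roots y ∈ {−4, ..., 4}, then test f_x and f at those candidates.
  x = -4: f_y(-4, y) = -6*y**2 - 34*y + 44; no integer root y with |y| ≤ 4.
  x = -3: f_y(-3, y) = -6*y**2 - 30*y + 26; no integer root y with |y| ≤ 4.
  x = -2: f_y(-2, y) = -6*y**2 - 26*y + 12; no integer root y with |y| ≤ 4.
  x = -1: f_y(-1, y) = -6*y**2 - 22*y + 2; no integer root y with |y| ≤ 4.
  x = 0: f_y(0, y) = -6*y**2 - 18*y - 4; no integer root y with |y| ≤ 4.
  x = 1: f_y(1, y) = -6*y**2 - 14*y - 6; no integer root y with |y| ≤ 4.
  x = 2: f_y(2, y) = -6*y**2 - 10*y - 4; vanishes at y ∈ {-1}. (2, -1): f_x = 0, f = 0 — SINGULAR.
  x = 3: f_y(3, y) = -6*y**2 - 6*y + 2; no integer root y with |y| ≤ 4.
  x = 4: f_y(4, y) = -6*y**2 - 2*y + 12; no integer root y with |y| ≤ 4.
Only singular point on the grid: (2, -1).
Classify: substitute x = 2 + u, y = -1 + v and expand: f = u**3 + 2*u**2*v - u**2 + 2*u*v**2 - 2*v**3 + v**2.
No constant or linear terms (consistent with a singular point). Quadratic part: -u**2 + v**2. Cubic part: u**3 + 2*u**2*v + 2*u*v**2 - 2*v**3.
The quadratic part v**2 - u**2 = (v − u)(v + u) splits into two distinct linear factors, so there are two distinct tangent lines y − -1 = ±(x − 2) — this is a node (ordinary double point).
Classification: node.


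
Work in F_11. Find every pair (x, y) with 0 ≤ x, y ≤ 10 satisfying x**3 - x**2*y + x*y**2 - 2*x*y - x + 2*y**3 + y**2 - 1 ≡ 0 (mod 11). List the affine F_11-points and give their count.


Affine F_11-points: {(0, 4), (1, 1), (6, 0), (6, 6), (6, 7), (8, 8)}; count = 6.

For each of the 121 pairs (x, y) ∈ F_11², evaluate f(x, y) mod 11. Record the zeros.
  x = 0: [0↦10, 1↦2, 2↦8, 3↦7, 4↦0, 5↦10, 6↦5, 7↦8, 8↦9, 9↦9, 10↦9]  zeros at y ∈ {4}
  x = 1: [0↦10, 1↦0, 2↦6, 3↦7, 4↦4, 5↦9, 6↦1, 7↦3, 8↦5, 9↦8, 10↦2]  zeros at y ∈ {1}
  x = 2: [0↦5, 1↦2, 2↦6, 3↦7, 4↦6, 5↦4, 6↦2, 7↦1, 8↦2, 9↦6, 10↦3]  zeros at y ∈ ∅
  x = 3: [0↦1, 1↦3, 2↦3, 3↦2, 4↦1, 5↦1, 6↦3, 7↦8, 8↦6, 9↦9, 10↦7]  zeros at y ∈ ∅
  x = 4: [0↦4, 1↦9, 2↦3, 3↦9, 4↦6, 5↦6, 6↦10, 7↦8, 8↦1, 9↦1, 10↦9]  zeros at y ∈ ∅
  x = 5: [0↦9, 1↦4, 2↦1, 3↦1, 4↦5, 5↦3, 6↦7, 7↦7, 8↦4, 9↦10, 10↦4]  zeros at y ∈ ∅
  x = 6: [0↦0, 1↦5, 2↦3, 3↦6, 4↦4, 5↦9, 6↦0, 7↦0, 8↦10, 9↦9, 10↦9]  zeros at y ∈ {0, 6, 7}
  x = 7: [0↦5, 1↦7, 2↦4, 3↦8, 4↦9, 5↦8, 6↦6, 7↦4, 8↦3, 9↦4, 10↦8]  zeros at y ∈ ∅
  x = 8: [0↦8, 1↦5, 2↦10, 3↦2, 4↦4, 5↦6, 6↦9, 7↦3, 8↦0, 9↦1, 10↦7]  zeros at y ∈ {8}
  x = 9: [0↦4, 1↦5, 2↦5, 3↦5, 4↦6, 5↦9, 6↦4, 7↦3, 8↦7, 9↦6, 10↦1]  zeros at y ∈ ∅
  x = 10: [0↦10, 1↦2, 2↦6, 3↦1, 4↦10, 5↦1, 6↦8, 7↦10, 8↦8, 9↦3, 10↦7]  zeros at y ∈ ∅
Collecting zeros: affine points = {(0, 4), (1, 1), (6, 0), (6, 6), (6, 7), (8, 8)}.
Total count |C(F_11)_aff| = 6.


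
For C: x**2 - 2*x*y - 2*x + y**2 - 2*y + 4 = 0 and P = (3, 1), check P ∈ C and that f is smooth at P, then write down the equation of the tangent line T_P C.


Tangent line at P: 2*x - 6*y = 0.

Step 1: f(3, 1) = 0, so P lies on C.
Step 2: partial derivatives
  f_x(x, y) = 2*x - 2*y - 2, f_y(x, y) = -2*x + 2*y - 2.
  f_x(P) = 2, f_y(P) = -6 (gradient nonzero, so P is smooth).
Step 3: tangent line at P: 2·(x − 3) + -6·(y − 1) = 0.
Expanding: 2*x - 6*y = 0.


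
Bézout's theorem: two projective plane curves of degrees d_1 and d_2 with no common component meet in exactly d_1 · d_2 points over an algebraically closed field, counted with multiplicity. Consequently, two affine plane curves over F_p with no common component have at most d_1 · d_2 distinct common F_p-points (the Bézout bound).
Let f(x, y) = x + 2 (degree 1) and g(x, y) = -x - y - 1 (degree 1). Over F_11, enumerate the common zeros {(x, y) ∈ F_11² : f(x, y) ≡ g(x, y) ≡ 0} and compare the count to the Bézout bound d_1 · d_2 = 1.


Common zeros: {(9, 1)}; count = 1; Bézout bound = 1.

deg(f) = 1, deg(g) = 1, so Bézout bound = 1.
Scan x ∈ F_11. For each x, list the y ∈ F_11 with f(x, y) ≡ 0 and those with g(x, y) ≡ 0 (mod 11); the common zeros in that column are the intersection.
  x = 0: f ≡ 0 at y ∈ ∅; g ≡ 0 at y ∈ {10}; common: ∅.
  x = 1: f ≡ 0 at y ∈ ∅; g ≡ 0 at y ∈ {9}; common: ∅.
  x = 2: f ≡ 0 at y ∈ ∅; g ≡ 0 at y ∈ {8}; common: ∅.
  x = 3: f ≡ 0 at y ∈ ∅; g ≡ 0 at y ∈ {7}; common: ∅.
  x = 4: f ≡ 0 at y ∈ ∅; g ≡ 0 at y ∈ {6}; common: ∅.
  x = 5: f ≡ 0 at y ∈ ∅; g ≡ 0 at y ∈ {5}; common: ∅.
  x = 6: f ≡ 0 at y ∈ ∅; g ≡ 0 at y ∈ {4}; common: ∅.
  x = 7: f ≡ 0 at y ∈ ∅; g ≡ 0 at y ∈ {3}; common: ∅.
  x = 8: f ≡ 0 at y ∈ ∅; g ≡ 0 at y ∈ {2}; common: ∅.
  x = 9: f ≡ 0 at y ∈ {0, 1, 2, 3, 4, 5, 6, 7, 8, 9, 10}; g ≡ 0 at y ∈ {1}; common: {1}.
  x = 10: f ≡ 0 at y ∈ ∅; g ≡ 0 at y ∈ {0}; common: ∅.
Collecting: common zeros = {(9, 1)}, so the count is 1.
Comparison with the Bézout bound: 1 ≤ 1 = deg(f)·deg(g), as expected for curves with no common component (the bound is attained).


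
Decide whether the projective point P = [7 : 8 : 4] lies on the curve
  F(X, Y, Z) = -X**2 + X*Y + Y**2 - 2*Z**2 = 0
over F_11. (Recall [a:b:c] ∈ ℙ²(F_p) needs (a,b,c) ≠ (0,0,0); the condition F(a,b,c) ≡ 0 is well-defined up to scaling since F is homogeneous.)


F(7,8,4) ≡ 6 (mod 11); P is NOT on the curve.

Evaluate F(7, 8, 4) term-by-term (mod 11).
  -X**2 ↦ -1·49·1·1 = -49
  X*Y ↦ 1·7·8·1 = 56
  Y**2 ↦ 1·1·64·1 = 64
  -2*Z**2 ↦ -2·1·1·16 = -32
Sum: F(7, 8, 4) = (-49) + (56) + (64) + (-32) = 39.
Reducing mod 11: 39 ≡ 6 (mod 11).
Since F(a, b, c) ≡ 6 ≠ 0 (mod 11), P does NOT lie on the curve.


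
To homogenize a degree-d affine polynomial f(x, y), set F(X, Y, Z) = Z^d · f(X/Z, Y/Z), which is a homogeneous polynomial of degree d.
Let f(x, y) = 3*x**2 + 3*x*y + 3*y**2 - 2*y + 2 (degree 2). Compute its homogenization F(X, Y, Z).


F(X, Y, Z) = 3*X**2 + 3*X*Y + 3*Y**2 - 2*Y*Z + 2*Z**2

deg(f) = 2.
Substitute x = X/Z, y = Y/Z into f, then multiply by Z^2.
  monomial 3·x^2·y^0 ↦ 3·X^2·Y^0·Z^0.
  monomial 3·x^1·y^1 ↦ 3·X^1·Y^1·Z^0.
  monomial 3·x^0·y^2 ↦ 3·X^0·Y^2·Z^0.
  monomial -2·x^0·y^1 ↦ -2·X^0·Y^1·Z^1.
  monomial 2·x^0·y^0 ↦ 2·X^0·Y^0·Z^2.
Collecting: F(X, Y, Z) = 3*X**2 + 3*X*Y + 3*Y**2 - 2*Y*Z + 2*Z**2.


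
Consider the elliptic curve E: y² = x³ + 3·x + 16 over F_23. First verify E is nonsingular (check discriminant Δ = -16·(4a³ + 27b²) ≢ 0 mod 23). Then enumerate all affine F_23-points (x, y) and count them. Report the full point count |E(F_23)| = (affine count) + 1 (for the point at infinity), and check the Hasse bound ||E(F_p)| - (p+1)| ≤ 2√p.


Affine points = {(0, 4), (0, 19), (3, 11), (3, 12), (4, 0), (5, 8), (5, 15), (7, 9), (7, 14), (8, 0), (9, 6), (9, 17), (11, 0), (12, 3), (12, 20), (15, 3), (15, 20), (17, 9), (17, 14), (19, 3), (19, 20), (20, 7), (20, 16), (21, 5), (21, 18), (22, 9), (22, 14)}; affine count = 27; |E(F_23)| = 28.

Discriminant check: Δ ∝ 4a³ + 27b² = 4·3³ + 27·16² = 4·27 + 27·256 ≡ 5 (mod 23). Nonzero ⇒ E is nonsingular.
For each x ∈ F_23, compute rhs = x³ + 3·x + 16 mod 23, then count y ∈ F_23 with y² ≡ rhs.
  x = 0: rhs = 16, matching y values: 4, 19 (2 points).
  x = 1: rhs = 20, matching y values: none (0 points).
  x = 2: rhs = 7, matching y values: none (0 points).
  x = 3: rhs = 6, matching y values: 11, 12 (2 points).
  x = 4: rhs = 0, matching y values: 0 (1 points).
  x = 5: rhs = 18, matching y values: 8, 15 (2 points).
  x = 6: rhs = 20, matching y values: none (0 points).
  x = 7: rhs = 12, matching y values: 9, 14 (2 points).
  x = 8: rhs = 0, matching y values: 0 (1 points).
  x = 9: rhs = 13, matching y values: 6, 17 (2 points).
  x = 10: rhs = 11, matching y values: none (0 points).
  x = 11: rhs = 0, matching y values: 0 (1 points).
  x = 12: rhs = 9, matching y values: 3, 20 (2 points).
  x = 13: rhs = 21, matching y values: none (0 points).
  x = 14: rhs = 19, matching y values: none (0 points).
  x = 15: rhs = 9, matching y values: 3, 20 (2 points).
  x = 16: rhs = 20, matching y values: none (0 points).
  x = 17: rhs = 12, matching y values: 9, 14 (2 points).
  x = 18: rhs = 14, matching y values: none (0 points).
  x = 19: rhs = 9, matching y values: 3, 20 (2 points).
  x = 20: rhs = 3, matching y values: 7, 16 (2 points).
  x = 21: rhs = 2, matching y values: 5, 18 (2 points).
  x = 22: rhs = 12, matching y values: 9, 14 (2 points).
Total affine count: 27.
Full point count |E(F_23)| = 27 + 1 = 28.
Hasse bound: |28 − (23+1)| = |4| = 4 ≤ 2√23 ≈ 9.5917 ✓.
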